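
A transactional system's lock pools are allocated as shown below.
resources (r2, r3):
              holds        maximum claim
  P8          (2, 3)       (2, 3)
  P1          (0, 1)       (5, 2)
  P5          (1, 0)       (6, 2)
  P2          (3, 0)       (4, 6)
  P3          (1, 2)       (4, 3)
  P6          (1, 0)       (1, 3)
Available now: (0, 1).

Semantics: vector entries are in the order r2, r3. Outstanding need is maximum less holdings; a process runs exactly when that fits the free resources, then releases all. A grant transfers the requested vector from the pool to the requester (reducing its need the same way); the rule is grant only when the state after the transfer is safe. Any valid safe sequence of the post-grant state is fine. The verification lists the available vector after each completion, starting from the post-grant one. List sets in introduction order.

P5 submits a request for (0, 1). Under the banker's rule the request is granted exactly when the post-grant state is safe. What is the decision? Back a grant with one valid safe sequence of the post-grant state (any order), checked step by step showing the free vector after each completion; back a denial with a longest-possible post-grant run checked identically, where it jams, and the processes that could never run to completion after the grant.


DENY: after the grant no complete ordering would exist.
Key observation: after P8, P6, P3 the pool peaks at (4, 5), and each blocked process is short somewhere: P1 on r2; P5 on r2; P2 on r3.
After a pretend grant, a maximal execution: P8, P6, P3 — then nothing else fits. Walking it through:
  pool = (0, 0)
  run P8 (needs (0, 0), free (0, 0)); after release of (2, 3) the pool is (2, 3)
  run P6 (needs (0, 3), free (2, 3)); after release of (1, 0) the pool is (3, 3)
  run P3 (needs (3, 1), free (3, 3)); after release of (1, 2) the pool is (4, 5)
  blocked: P1 wants (5, 1), pool (4, 5) — not enough r2
  blocked: P5 wants (5, 1), pool (4, 5) — not enough r2
  blocked: P2 wants (1, 6), pool (4, 5) — not enough r3
Post-grant, the permanently blocked set is P1, P5 and P2.


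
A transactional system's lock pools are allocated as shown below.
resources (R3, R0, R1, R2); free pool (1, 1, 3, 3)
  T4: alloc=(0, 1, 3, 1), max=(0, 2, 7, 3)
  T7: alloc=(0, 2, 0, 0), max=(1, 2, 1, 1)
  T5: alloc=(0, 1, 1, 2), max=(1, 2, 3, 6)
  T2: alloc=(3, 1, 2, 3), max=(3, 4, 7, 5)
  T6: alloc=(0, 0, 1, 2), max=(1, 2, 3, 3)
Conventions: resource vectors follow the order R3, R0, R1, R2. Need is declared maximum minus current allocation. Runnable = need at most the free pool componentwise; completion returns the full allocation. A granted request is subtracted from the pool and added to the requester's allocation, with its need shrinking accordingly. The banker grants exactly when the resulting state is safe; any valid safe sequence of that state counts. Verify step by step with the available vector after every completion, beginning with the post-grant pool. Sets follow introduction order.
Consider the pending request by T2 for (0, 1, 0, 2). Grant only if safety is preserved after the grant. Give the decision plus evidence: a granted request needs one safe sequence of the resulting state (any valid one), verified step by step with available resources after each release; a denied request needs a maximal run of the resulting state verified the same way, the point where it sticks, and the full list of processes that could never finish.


GRANT. The post-grant state is safe; one safe sequence: T7, T6, T4, T5, T2.
Key observation: (1, 0, 3, 1) free after granting still covers T7 first, and each release covers the next.
Verifying the post-grant state step by step:
  pool = (1, 0, 3, 1)
  T7 needs (1, 0, 1, 1) <= (1, 0, 3, 1) -> finishes; pool += (0, 2, 0, 0) = (1, 2, 3, 1)
  T6 needs (1, 2, 2, 1) <= (1, 2, 3, 1) -> finishes; pool += (0, 0, 1, 2) = (1, 2, 4, 3)
  T4 needs (0, 1, 4, 2) <= (1, 2, 4, 3) -> finishes; pool += (0, 1, 3, 1) = (1, 3, 7, 4)
  T5 needs (1, 1, 2, 4) <= (1, 3, 7, 4) -> finishes; pool += (0, 1, 1, 2) = (1, 4, 8, 6)
  T2 needs (0, 2, 5, 0) <= (1, 4, 8, 6) -> finishes; pool += (3, 2, 2, 5) = (4, 6, 10, 11)


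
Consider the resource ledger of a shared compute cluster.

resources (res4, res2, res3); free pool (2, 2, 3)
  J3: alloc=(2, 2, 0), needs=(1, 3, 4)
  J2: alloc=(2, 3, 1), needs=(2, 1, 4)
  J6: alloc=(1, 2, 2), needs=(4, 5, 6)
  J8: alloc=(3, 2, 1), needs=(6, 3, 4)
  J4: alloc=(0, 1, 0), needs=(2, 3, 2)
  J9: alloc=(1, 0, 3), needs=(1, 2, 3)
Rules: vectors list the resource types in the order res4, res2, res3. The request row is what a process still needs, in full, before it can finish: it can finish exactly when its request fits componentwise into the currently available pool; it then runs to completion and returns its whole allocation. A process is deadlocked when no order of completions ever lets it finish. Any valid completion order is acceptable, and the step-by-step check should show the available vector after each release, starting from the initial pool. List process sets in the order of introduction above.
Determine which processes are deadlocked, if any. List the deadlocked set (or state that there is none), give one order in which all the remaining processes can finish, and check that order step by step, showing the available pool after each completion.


No process is deadlocked.
Key observation: beginning at J9, releases accumulate fast enough that every process eventually fits.
A valid finishing order for the others: J9, J2, J3, J6, J8, J4. Walking it through:
  pool = (2, 2, 3)
  J9: need (1, 2, 3) fits (2, 2, 3); releases (1, 0, 3), pool now (3, 2, 6)
  J2: need (2, 1, 4) fits (3, 2, 6); releases (2, 3, 1), pool now (5, 5, 7)
  J3: need (1, 3, 4) fits (5, 5, 7); releases (2, 2, 0), pool now (7, 7, 7)
  J6: need (4, 5, 6) fits (7, 7, 7); releases (1, 2, 2), pool now (8, 9, 9)
  J8: need (6, 3, 4) fits (8, 9, 9); releases (3, 2, 1), pool now (11, 11, 10)
  J4: need (2, 3, 2) fits (11, 11, 10); releases (0, 1, 0), pool now (11, 12, 10)


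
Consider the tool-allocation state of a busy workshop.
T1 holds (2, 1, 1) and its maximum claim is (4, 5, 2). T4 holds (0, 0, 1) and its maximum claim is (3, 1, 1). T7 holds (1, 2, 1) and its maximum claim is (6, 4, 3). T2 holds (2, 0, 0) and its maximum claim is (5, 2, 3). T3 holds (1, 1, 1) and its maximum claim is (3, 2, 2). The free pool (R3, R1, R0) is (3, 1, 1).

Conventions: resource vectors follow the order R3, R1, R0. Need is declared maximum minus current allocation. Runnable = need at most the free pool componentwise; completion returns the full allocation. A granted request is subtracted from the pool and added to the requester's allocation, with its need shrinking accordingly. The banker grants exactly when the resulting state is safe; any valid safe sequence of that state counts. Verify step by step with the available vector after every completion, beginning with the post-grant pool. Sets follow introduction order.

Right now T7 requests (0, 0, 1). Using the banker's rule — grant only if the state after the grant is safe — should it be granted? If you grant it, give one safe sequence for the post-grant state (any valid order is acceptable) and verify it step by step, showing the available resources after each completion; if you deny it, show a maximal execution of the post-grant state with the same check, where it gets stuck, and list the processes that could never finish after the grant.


DENY. Granting would leave the state unsafe.
Key observation: after T4, T3 the pool peaks at (4, 2, 2), and each blocked process is short somewhere: T1 on R1; T7 on R3; T2 on R0.
After a pretend grant, a maximal execution: T4, T3 — then nothing else fits. Step-by-step check:
  pool = (3, 1, 0)
  T4 needs (3, 1, 0) <= (3, 1, 0) -> finishes; pool += (0, 0, 1) = (3, 1, 1)
  T3 needs (2, 1, 1) <= (3, 1, 1) -> finishes; pool += (1, 1, 1) = (4, 2, 2)
  T1 still needs (2, 4, 1) but only (4, 2, 2) is free — short on R1
  T7 still needs (5, 2, 1) but only (4, 2, 2) is free — short on R3
  T2 still needs (3, 2, 3) but only (4, 2, 2) is free — short on R0
Processes that could never finish after the grant: T1, T7 and T2.


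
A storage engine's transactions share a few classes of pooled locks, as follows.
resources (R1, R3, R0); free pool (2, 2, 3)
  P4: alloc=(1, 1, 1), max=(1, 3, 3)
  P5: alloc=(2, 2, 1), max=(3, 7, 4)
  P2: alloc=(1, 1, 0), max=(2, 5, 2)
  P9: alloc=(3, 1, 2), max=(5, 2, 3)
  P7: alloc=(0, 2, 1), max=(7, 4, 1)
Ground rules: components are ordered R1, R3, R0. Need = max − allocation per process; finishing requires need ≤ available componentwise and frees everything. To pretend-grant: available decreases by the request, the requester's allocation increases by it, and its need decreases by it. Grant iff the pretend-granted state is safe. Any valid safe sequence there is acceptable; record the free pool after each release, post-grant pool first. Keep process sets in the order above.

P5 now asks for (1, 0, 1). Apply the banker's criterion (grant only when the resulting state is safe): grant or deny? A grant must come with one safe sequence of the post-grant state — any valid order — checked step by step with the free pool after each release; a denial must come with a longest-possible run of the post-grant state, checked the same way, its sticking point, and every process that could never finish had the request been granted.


GRANT — the state after the grant stays safe, e.g. via P4, P9, P2, P5, P7.
Key observation: the transfer keeps a workable pool ((1, 2, 2)); P4 starts the safe sequence.
Check on the post-grant state, step by step:
  pool = (1, 2, 2)
  P4 needs (0, 2, 2) <= (1, 2, 2) -> finishes; pool += (1, 1, 1) = (2, 3, 3)
  P9 needs (2, 1, 1) <= (2, 3, 3) -> finishes; pool += (3, 1, 2) = (5, 4, 5)
  P2 needs (1, 4, 2) <= (5, 4, 5) -> finishes; pool += (1, 1, 0) = (6, 5, 5)
  P5 needs (0, 5, 2) <= (6, 5, 5) -> finishes; pool += (3, 2, 2) = (9, 7, 7)
  P7 needs (7, 2, 0) <= (9, 7, 7) -> finishes; pool += (0, 2, 1) = (9, 9, 8)


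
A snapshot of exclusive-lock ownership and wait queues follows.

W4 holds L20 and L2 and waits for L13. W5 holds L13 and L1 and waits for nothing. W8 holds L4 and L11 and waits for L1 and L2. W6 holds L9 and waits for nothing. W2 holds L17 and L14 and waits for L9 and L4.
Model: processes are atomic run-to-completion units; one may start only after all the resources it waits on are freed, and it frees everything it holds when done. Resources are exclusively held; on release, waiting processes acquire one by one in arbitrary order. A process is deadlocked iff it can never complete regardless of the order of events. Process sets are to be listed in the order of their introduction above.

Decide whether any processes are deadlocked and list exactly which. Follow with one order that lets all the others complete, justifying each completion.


Nothing here is deadlocked.
Key observation: there is no circular wait here — follow any chain and it reaches a process that is free to run now.
The rest can finish in the order W5, W4, W6, W8, W2.
Walking it through:
  W5 waits on nothing -> runs at once and releases L13 and L1
  run W4 (all its waits — L13 — are resolved); releases L20 and L2
  W6 waits on nothing -> runs at once and releases L9
  run W8 (all its waits — L1 and L2 — are resolved); releases L4 and L11
  run W2 (all its waits — L9 and L4 — are resolved); releases L17 and L14


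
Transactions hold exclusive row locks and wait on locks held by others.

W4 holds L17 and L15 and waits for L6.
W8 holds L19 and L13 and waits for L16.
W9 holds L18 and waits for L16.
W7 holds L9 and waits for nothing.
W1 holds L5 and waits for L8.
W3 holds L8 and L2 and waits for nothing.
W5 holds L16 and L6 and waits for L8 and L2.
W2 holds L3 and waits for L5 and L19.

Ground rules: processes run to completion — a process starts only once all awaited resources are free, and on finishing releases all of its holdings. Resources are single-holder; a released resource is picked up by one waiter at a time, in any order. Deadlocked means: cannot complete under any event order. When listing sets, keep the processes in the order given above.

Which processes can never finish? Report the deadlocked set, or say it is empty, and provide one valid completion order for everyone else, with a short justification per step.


The deadlocked set is empty.
Key observation: no waiting chain loops back on itself — every chain ends at a process that waits on nothing, so everyone eventually runs.
The rest can finish in the order W3, W5, W8, W9, W7, W1, W2, W4.
Walking it through:
  W3: no waits; runs immediately, freeing L8 and L2
  W5: everything it awaited (L8 and L2) is free; runs, freeing L16 and L6
  W8: everything it awaited (L16) is free; runs, freeing L19 and L13
  W9: everything it awaited (L16) is free; runs, freeing L18
  W7: no waits; runs immediately, freeing L9
  W1: everything it awaited (L8) is free; runs, freeing L5
  W2: everything it awaited (L5 and L19) is free; runs, freeing L3
  W4: everything it awaited (L6) is free; runs, freeing L17 and L15


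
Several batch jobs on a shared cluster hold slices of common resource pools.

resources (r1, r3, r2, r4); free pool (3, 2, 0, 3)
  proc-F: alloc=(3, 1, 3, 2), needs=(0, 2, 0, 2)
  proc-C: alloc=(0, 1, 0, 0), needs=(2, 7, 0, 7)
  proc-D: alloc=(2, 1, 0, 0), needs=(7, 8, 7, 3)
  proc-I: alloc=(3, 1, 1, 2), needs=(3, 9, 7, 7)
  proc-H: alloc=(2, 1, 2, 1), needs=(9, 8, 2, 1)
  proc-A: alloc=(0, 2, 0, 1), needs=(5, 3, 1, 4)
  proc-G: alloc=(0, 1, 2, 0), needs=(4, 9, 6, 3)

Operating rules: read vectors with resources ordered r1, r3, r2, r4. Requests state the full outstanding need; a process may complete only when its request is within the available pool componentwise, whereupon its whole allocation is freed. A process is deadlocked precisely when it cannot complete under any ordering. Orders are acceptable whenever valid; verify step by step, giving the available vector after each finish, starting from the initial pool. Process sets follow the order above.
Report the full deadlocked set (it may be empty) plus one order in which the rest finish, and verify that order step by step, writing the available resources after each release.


Deadlocked set: proc-C, proc-D, proc-I, proc-H and proc-G.
Key observation: the pool after proc-F, proc-A is (6, 5, 3, 6); every surviving request exceeds it in r3, so progress ends there.
One completion order for the rest: proc-F, proc-A. Check, step by step:
  pool = (3, 2, 0, 3)
  run proc-F (needs (0, 2, 0, 2), free (3, 2, 0, 3)); after release of (3, 1, 3, 2) the pool is (6, 3, 3, 5)
  run proc-A (needs (5, 3, 1, 4), free (6, 3, 3, 5)); after release of (0, 2, 0, 1) the pool is (6, 5, 3, 6)
The stuck group stays short no matter what:
  blocked: proc-C wants (2, 7, 0, 7), pool (6, 5, 3, 6) — not enough r3 and r4
  blocked: proc-D wants (7, 8, 7, 3), pool (6, 5, 3, 6) — not enough r1, r3 and r2
  blocked: proc-I wants (3, 9, 7, 7), pool (6, 5, 3, 6) — not enough r3, r2 and r4
  blocked: proc-H wants (9, 8, 2, 1), pool (6, 5, 3, 6) — not enough r1 and r3
  blocked: proc-G wants (4, 9, 6, 3), pool (6, 5, 3, 6) — not enough r3 and r2


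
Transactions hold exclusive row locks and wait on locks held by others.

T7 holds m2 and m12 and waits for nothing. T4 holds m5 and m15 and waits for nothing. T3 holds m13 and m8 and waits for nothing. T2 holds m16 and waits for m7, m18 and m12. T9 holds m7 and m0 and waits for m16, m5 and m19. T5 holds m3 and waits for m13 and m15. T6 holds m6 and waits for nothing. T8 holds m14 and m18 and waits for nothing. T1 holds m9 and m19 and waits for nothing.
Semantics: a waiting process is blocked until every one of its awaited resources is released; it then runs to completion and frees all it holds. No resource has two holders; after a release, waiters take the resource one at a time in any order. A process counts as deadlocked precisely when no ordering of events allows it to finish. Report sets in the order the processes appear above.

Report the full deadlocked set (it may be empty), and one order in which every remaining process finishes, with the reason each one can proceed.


The deadlocked set is T2 and T9.
Key observation: the loop T2 -> T9 -> T2 blocks itself forever; no other process is dragged down with it.
The rest can finish in the order T7, T8, T1, T4, T3, T6, T5.
Step-by-step check:
  T7: no waits; runs immediately, freeing m2 and m12
  T8: no waits; runs immediately, freeing m14 and m18
  T1: no waits; runs immediately, freeing m9 and m19
  T4: no waits; runs immediately, freeing m5 and m15
  T3: no waits; runs immediately, freeing m13 and m8
  T6: no waits; runs immediately, freeing m6
  T5: everything it awaited (m13 and m15) is free; runs, freeing m3


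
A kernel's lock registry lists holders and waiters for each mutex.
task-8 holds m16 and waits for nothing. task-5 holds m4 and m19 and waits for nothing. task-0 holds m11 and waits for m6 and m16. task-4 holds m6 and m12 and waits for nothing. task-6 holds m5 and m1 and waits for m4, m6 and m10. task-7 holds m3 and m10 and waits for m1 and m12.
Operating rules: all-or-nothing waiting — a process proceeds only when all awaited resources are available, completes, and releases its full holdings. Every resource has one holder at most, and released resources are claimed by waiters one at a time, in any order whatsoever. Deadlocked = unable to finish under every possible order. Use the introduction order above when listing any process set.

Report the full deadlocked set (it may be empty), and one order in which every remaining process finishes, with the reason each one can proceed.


Deadlocked set: task-6 and task-7.
Key observation: the knot is the closed ring of waits task-6 -> task-7 -> task-6; no other process is dragged down with it.
One completion order for the rest: task-4, task-8, task-0, task-5.
Verifying each step:
  run task-4 (it waits on nothing); releases m6 and m12
  run task-8 (it waits on nothing); releases m16
  task-0 waits on m6 and m16 — all released -> runs and releases m11
  run task-5 (it waits on nothing); releases m4 and m19


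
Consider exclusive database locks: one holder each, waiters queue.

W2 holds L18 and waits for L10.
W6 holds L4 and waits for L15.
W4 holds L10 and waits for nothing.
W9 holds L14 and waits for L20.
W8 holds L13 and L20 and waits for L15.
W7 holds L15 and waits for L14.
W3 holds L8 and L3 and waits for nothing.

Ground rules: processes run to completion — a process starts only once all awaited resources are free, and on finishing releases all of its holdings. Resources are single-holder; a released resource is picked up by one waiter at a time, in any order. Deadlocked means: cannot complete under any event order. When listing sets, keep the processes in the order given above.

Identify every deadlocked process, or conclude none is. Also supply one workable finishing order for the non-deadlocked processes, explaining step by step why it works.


Deadlocked set: W6, W9, W8 and W7.
Key observation: the cycle W7 -> W9 -> W8 -> W7 can never break — each member waits on the next; W6 waits into the deadlock from upstream.
One completion order for the rest: W3, W4, W2.
Verifying each step:
  W3: no waits; runs immediately, freeing L8 and L3
  W4: no waits; runs immediately, freeing L10
  W2: everything it awaited (L10) is free; runs, freeing L18


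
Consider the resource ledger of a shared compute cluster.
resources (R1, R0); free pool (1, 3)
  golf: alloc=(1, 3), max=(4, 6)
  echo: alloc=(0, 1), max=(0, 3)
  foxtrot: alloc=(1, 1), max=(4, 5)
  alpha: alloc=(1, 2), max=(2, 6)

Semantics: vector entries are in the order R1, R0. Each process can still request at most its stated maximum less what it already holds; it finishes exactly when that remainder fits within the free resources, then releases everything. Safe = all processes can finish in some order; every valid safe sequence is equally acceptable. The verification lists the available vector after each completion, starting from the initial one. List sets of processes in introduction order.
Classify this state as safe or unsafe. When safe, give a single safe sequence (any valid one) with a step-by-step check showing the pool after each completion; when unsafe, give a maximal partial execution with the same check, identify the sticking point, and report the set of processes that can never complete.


UNSAFE — no complete ordering exists.
Key observation: the wall is R1: completing echo, alpha brings the pool only to (2, 6), and all the rest need more.
The run echo, alpha cannot be extended any further. Check, step by step:
  pool = (1, 3)
  echo needs (0, 2) <= (1, 3) -> finishes; pool += (0, 1) = (1, 4)
  alpha needs (1, 4) <= (1, 4) -> finishes; pool += (1, 2) = (2, 6)
  golf still needs (3, 3) but only (2, 6) is free — short on R1
  foxtrot still needs (3, 4) but only (2, 6) is free — short on R1
Never able to finish: golf and foxtrot.


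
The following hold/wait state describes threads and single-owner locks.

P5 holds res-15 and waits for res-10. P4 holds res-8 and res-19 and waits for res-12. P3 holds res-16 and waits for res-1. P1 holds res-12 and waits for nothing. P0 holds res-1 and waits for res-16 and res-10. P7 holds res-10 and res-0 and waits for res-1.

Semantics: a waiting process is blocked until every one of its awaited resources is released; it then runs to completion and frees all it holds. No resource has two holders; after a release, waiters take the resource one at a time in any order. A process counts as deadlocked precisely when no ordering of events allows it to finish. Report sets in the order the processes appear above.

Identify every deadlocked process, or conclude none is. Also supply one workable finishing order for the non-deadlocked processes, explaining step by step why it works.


Deadlocked: P5, P3, P0 and P7.
Key observation: P0 -> P3 -> P0 is a circular wait — nothing in it can go first; P7 is caught in further circular waits and P5 waits into the deadlock from upstream.
One completion order for the rest: P1, P4.
Step-by-step check:
  run P1 (it waits on nothing); releases res-12
  P4: everything it awaited (res-12) is free; runs, freeing res-8 and res-19


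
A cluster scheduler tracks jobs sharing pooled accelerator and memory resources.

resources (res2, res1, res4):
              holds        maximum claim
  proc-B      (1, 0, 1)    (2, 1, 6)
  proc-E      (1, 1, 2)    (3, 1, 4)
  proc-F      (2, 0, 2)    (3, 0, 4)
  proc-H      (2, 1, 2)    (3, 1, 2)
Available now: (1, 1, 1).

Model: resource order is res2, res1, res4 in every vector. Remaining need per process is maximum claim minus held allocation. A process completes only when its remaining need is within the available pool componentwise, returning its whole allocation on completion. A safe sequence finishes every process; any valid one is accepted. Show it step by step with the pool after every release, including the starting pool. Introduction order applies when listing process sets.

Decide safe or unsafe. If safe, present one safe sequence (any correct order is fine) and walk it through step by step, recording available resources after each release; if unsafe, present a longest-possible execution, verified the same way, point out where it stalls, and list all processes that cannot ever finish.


The state is SAFE; one workable sequence: proc-H, proc-E, proc-F, proc-B.
Key observation: proc-H is the earliest step where a requested resource binds exactly: need (1, 0, 0), pool (1, 1, 1) at its turn.
Step-by-step check:
  pool = (1, 1, 1)
  proc-H needs (1, 0, 0) <= (1, 1, 1) -> finishes; pool += (2, 1, 2) = (3, 2, 3)
  proc-E needs (2, 0, 2) <= (3, 2, 3) -> finishes; pool += (1, 1, 2) = (4, 3, 5)
  proc-F needs (1, 0, 2) <= (4, 3, 5) -> finishes; pool += (2, 0, 2) = (6, 3, 7)
  proc-B needs (1, 1, 5) <= (6, 3, 7) -> finishes; pool += (1, 0, 1) = (7, 3, 8)


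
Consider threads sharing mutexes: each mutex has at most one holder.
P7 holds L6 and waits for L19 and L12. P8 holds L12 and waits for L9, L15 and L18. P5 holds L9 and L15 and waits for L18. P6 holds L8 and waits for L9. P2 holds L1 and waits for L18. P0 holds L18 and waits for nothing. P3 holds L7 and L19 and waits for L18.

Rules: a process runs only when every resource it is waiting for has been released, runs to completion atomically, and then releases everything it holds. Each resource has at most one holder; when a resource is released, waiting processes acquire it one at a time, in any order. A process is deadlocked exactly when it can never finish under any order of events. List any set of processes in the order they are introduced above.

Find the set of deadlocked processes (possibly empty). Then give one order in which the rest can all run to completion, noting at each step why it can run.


The deadlocked set is empty.
Key observation: although several processes wait, no cycle exists — each chain bottoms out at a free runner.
A valid finishing order for the others: P0, P2, P5, P8, P6, P3, P7.
Verifying each step:
  run P0 (it waits on nothing); releases L18
  P2 waits on L18 — all released -> runs and releases L1
  P5 waits on L18 — all released -> runs and releases L9 and L15
  P8 waits on L9, L15 and L18 — all released -> runs and releases L12
  P6 waits on L9 — all released -> runs and releases L8
  P3 waits on L18 — all released -> runs and releases L7 and L19
  P7 waits on L19 and L12 — all released -> runs and releases L6


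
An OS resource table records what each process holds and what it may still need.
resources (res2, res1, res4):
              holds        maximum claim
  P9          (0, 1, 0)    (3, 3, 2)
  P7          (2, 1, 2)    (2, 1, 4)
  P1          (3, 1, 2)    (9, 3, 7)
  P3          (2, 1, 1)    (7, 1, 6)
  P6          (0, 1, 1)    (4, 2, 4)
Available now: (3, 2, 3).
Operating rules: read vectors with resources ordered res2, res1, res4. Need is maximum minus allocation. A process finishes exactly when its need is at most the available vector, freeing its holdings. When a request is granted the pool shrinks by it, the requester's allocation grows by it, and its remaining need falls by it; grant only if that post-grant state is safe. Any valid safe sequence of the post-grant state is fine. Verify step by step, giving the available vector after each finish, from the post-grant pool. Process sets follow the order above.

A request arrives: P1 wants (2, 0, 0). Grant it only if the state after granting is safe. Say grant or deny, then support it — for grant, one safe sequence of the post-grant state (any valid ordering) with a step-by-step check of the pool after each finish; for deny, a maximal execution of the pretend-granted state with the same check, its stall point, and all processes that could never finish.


DENY. Granting would leave the state unsafe.
Key observation: P7, P9 can finish, but then (3, 4, 5) is all there is, and the blocked group's res2 demands exceed it.
On the post-grant state, P7, P9 is a maximal run — nothing extends it. Check, step by step:
  pool = (1, 2, 3)
  P7: need (0, 0, 2) fits (1, 2, 3); releases (2, 1, 2), pool now (3, 3, 5)
  P9: need (3, 2, 2) fits (3, 3, 5); releases (0, 1, 0), pool now (3, 4, 5)
  P1 cannot run: need (4, 2, 5) vs free (3, 4, 5) (insufficient res2)
  P3 cannot run: need (5, 0, 5) vs free (3, 4, 5) (insufficient res2)
  P6 cannot run: need (4, 1, 3) vs free (3, 4, 5) (insufficient res2)
Had the request been granted, P1, P3 and P6 could never finish.


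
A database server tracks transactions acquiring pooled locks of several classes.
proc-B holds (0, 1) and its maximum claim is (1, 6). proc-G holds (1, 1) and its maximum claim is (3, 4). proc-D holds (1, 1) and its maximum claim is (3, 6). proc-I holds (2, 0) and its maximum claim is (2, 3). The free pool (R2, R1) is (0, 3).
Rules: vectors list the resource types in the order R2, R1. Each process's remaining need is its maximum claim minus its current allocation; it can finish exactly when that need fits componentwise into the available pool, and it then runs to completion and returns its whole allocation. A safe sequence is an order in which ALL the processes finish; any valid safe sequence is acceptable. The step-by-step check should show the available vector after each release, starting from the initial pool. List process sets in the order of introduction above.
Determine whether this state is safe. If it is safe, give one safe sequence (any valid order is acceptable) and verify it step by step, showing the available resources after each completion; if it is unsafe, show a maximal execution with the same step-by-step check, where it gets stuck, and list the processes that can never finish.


The state is UNSAFE.
Key observation: the pool after proc-I, proc-G is (3, 4); every surviving request exceeds it in R1, so progress ends there.
The run proc-I, proc-G cannot be extended any further. Check, step by step:
  pool = (0, 3)
  run proc-I (needs (0, 3), free (0, 3)); after release of (2, 0) the pool is (2, 3)
  run proc-G (needs (2, 3), free (2, 3)); after release of (1, 1) the pool is (3, 4)
  proc-B still needs (1, 5) but only (3, 4) is free — short on R1
  proc-D still needs (2, 5) but only (3, 4) is free — short on R1
Processes that can never finish: proc-B and proc-D.


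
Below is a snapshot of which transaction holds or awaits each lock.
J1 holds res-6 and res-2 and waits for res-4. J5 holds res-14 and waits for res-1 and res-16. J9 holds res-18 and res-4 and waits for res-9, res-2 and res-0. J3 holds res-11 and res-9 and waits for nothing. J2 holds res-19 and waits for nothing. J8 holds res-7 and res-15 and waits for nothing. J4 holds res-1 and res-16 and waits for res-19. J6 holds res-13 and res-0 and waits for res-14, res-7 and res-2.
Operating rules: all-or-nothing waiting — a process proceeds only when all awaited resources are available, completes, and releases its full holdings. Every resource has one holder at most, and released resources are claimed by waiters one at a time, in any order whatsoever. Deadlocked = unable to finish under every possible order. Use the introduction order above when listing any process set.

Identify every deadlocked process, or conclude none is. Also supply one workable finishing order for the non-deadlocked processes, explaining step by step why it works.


The deadlocked set is J1, J9 and J6.
Key observation: along J1 -> J9 -> J1, each member waits on what the next one holds — a deadlock; J6 is caught in further circular waits.
A valid finishing order for the others: J2, J3, J8, J4, J5.
Step-by-step check:
  run J2 (it waits on nothing); releases res-19
  run J3 (it waits on nothing); releases res-11 and res-9
  run J8 (it waits on nothing); releases res-7 and res-15
  run J4 (all its waits — res-19 — are resolved); releases res-1 and res-16
  run J5 (all its waits — res-1 and res-16 — are resolved); releases res-14


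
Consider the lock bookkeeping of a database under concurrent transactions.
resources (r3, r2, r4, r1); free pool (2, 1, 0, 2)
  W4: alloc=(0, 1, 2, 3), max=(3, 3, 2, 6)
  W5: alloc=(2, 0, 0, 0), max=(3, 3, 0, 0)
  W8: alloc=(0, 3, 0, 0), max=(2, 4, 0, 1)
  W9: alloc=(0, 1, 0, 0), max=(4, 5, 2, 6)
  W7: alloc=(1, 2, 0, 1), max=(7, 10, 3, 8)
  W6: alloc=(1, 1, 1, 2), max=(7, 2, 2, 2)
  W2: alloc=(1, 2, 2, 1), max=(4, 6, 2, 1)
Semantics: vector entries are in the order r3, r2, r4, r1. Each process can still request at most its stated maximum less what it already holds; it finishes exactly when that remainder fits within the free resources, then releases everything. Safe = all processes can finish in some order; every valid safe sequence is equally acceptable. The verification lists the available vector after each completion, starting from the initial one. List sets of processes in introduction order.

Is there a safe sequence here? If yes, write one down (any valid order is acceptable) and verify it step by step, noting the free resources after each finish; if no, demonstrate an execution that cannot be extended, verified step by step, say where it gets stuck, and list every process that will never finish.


UNSAFE — no complete ordering exists.
Key observation: after W8, W5, W2, W4, W9 complete, (5, 8, 4, 6) is the best the pool ever gets, yet each leftover process wants more r3.
A maximal execution: W8, W5, W2, W4, W9 — then nothing else fits. Verifying each step:
  pool = (2, 1, 0, 2)
  W8: need (2, 1, 0, 1) fits (2, 1, 0, 2); releases (0, 3, 0, 0), pool now (2, 4, 0, 2)
  W5: need (1, 3, 0, 0) fits (2, 4, 0, 2); releases (2, 0, 0, 0), pool now (4, 4, 0, 2)
  W2: need (3, 4, 0, 0) fits (4, 4, 0, 2); releases (1, 2, 2, 1), pool now (5, 6, 2, 3)
  W4: need (3, 2, 0, 3) fits (5, 6, 2, 3); releases (0, 1, 2, 3), pool now (5, 7, 4, 6)
  W9: need (4, 4, 2, 6) fits (5, 7, 4, 6); releases (0, 1, 0, 0), pool now (5, 8, 4, 6)
  W7 still needs (6, 8, 3, 7) but only (5, 8, 4, 6) is free — short on r3 and r1
  W6 still needs (6, 1, 1, 0) but only (5, 8, 4, 6) is free — short on r3
Never able to finish: W7 and W6.


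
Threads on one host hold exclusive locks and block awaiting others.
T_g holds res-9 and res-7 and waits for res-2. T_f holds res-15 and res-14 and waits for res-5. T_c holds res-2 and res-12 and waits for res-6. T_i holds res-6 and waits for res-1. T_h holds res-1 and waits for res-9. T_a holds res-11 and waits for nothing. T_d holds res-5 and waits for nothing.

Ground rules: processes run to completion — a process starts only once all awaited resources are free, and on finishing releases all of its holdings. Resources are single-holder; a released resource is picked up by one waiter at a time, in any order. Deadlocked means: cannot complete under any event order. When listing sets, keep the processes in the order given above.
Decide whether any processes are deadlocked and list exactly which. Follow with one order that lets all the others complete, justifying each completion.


Deadlocked set: T_g, T_c, T_i and T_h.
Key observation: the knot is the closed ring of waits T_g -> T_c -> T_i -> T_h -> T_g; no other process is dragged down with it.
One completion order for the rest: T_d, T_f, T_a.
Verifying each step:
  run T_d (it waits on nothing); releases res-5
  run T_f (all its waits — res-5 — are resolved); releases res-15 and res-14
  run T_a (it waits on nothing); releases res-11


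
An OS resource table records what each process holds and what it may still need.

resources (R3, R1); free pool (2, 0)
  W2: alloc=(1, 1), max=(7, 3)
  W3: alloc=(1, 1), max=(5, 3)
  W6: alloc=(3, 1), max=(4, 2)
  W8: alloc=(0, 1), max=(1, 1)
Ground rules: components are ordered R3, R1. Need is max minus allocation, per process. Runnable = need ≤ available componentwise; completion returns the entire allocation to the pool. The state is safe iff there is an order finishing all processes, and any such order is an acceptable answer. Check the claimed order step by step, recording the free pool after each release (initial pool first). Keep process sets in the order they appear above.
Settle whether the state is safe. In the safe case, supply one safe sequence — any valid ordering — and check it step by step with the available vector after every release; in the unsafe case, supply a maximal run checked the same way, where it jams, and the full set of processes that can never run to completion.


The state is SAFE; one workable sequence: W8, W6, W3, W2.
Key observation: W6 is the earliest step where a requested resource binds exactly: need (1, 1), pool (2, 1) at its turn.
Verifying each step:
  pool = (2, 0)
  W8 needs (1, 0) <= (2, 0) -> finishes; pool += (0, 1) = (2, 1)
  W6 needs (1, 1) <= (2, 1) -> finishes; pool += (3, 1) = (5, 2)
  W3 needs (4, 2) <= (5, 2) -> finishes; pool += (1, 1) = (6, 3)
  W2 needs (6, 2) <= (6, 3) -> finishes; pool += (1, 1) = (7, 4)


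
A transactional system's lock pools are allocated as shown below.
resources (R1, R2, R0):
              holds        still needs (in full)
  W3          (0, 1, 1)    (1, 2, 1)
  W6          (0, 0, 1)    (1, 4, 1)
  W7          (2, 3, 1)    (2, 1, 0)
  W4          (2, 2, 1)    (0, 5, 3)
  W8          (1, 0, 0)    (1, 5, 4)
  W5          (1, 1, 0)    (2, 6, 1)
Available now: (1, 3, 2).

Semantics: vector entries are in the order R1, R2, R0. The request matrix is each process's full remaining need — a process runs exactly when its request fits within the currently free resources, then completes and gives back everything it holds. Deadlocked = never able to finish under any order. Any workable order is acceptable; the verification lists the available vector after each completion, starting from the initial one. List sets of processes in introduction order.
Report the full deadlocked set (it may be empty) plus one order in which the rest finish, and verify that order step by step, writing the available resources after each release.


Deadlocked set: W7, W4, W8 and W5.
Key observation: after W3, W6 the pool peaks at (1, 4, 4), and each blocked process is short somewhere: W7 on R1; W4 on R2; W8 on R2; W5 on R1, R2.
The rest can finish in the order W3, W6. Verifying each step:
  pool = (1, 3, 2)
  W3: need (1, 2, 1) fits (1, 3, 2); releases (0, 1, 1), pool now (1, 4, 3)
  W6: need (1, 4, 1) fits (1, 4, 3); releases (0, 0, 1), pool now (1, 4, 4)
The blocked processes can never fit:
  blocked: W7 wants (2, 1, 0), pool (1, 4, 4) — not enough R1
  blocked: W4 wants (0, 5, 3), pool (1, 4, 4) — not enough R2
  blocked: W8 wants (1, 5, 4), pool (1, 4, 4) — not enough R2
  blocked: W5 wants (2, 6, 1), pool (1, 4, 4) — not enough R1 and R2


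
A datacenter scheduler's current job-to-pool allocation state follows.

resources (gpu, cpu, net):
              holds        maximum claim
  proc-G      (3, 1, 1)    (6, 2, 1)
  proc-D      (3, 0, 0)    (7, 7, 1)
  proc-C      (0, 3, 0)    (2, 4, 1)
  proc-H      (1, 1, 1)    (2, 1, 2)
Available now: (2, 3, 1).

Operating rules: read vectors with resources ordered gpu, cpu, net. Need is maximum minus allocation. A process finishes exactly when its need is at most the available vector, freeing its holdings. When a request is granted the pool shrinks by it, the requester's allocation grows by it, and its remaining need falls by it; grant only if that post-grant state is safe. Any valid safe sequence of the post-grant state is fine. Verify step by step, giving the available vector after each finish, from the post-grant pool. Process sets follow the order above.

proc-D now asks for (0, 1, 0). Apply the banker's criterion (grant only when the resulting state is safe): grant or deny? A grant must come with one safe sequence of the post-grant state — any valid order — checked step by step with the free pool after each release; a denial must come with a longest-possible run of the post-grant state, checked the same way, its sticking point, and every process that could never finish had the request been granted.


GRANT — the state after the grant stays safe, e.g. via proc-C, proc-H, proc-G, proc-D.
Key observation: with (2, 2, 1) left after the transfer, proc-C can run at once — the state stays safe.
Check on the post-grant state, step by step:
  pool = (2, 2, 1)
  run proc-C (needs (2, 1, 1), free (2, 2, 1)); after release of (0, 3, 0) the pool is (2, 5, 1)
  run proc-H (needs (1, 0, 1), free (2, 5, 1)); after release of (1, 1, 1) the pool is (3, 6, 2)
  run proc-G (needs (3, 1, 0), free (3, 6, 2)); after release of (3, 1, 1) the pool is (6, 7, 3)
  run proc-D (needs (4, 6, 1), free (6, 7, 3)); after release of (3, 1, 0) the pool is (9, 8, 3)


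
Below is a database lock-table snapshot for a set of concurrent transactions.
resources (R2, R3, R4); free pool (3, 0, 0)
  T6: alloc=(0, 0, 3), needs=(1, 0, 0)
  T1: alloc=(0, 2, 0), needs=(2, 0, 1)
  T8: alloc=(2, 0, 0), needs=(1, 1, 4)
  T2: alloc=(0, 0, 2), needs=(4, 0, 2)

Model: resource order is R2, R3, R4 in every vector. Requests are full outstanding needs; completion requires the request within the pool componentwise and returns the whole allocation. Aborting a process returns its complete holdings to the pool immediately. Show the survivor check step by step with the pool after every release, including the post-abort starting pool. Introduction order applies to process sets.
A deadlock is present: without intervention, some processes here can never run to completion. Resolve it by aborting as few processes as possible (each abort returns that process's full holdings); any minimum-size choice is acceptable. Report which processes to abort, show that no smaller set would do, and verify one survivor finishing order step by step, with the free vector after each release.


Minimum abort set: T8.
Key observation: the deadlocked T2 becomes finishable only because T8 released (2, 0, 0); it completes at step 3 below.
Why nothing smaller works: aborting no one leaves the state deadlocked as given.
The survivors complete as T6, T1, T2. Walking it through (starting from the post-abort pool):
  pool = (5, 0, 0)
  T6: need (1, 0, 0) fits (5, 0, 0); releases (0, 0, 3), pool now (5, 0, 3)
  T1: need (2, 0, 1) fits (5, 0, 3); releases (0, 2, 0), pool now (5, 2, 3)
  T2: need (4, 0, 2) fits (5, 2, 3); releases (0, 0, 2), pool now (5, 2, 5)
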